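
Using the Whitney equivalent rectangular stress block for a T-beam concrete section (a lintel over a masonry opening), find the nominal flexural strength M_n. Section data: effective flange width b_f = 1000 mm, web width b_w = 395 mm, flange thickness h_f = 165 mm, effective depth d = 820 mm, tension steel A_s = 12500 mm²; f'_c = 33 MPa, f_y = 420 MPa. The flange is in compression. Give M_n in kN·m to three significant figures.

M_n ≈ 3800 kN·m

Tension: T = A_s f_y = 12500 × 420 = 5250000 N.
Try a within the flange: a = T/(0.85 f'_c b_f) = 5250000/(0.85 × 33 × 1000) = 187.17 mm.
a = 187.17 > h_f = 165 mm: the block extends into the web. Split into flange-overhang and web parts.
C_f = 0.85 f'_c (b_f − b_w) h_f = 0.85 × 33 × (1000 − 395) × 165 = 2800091 N.
Remaining web compression depth: a_w = (T − C_f)/(0.85 f'_c b_w) = (5250000 − 2800091)/(0.85 × 33 × 395) = 221.12 mm.
M_n = C_f(d − h_f/2) + (T − C_f)(d − a_w/2) = 2800091 × (820 − 82.5) + 2449909 × (820 − 110.56) = 2065.07 + 1738.06 = 3803.13 × 10⁶ N·mm.
M_n = 3803.13 kN·m.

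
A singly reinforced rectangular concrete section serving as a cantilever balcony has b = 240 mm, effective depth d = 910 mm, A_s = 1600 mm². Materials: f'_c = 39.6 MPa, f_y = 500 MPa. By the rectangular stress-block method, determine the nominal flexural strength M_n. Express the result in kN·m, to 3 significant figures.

M_n ≈ 688 kN·m

T = A_s f_y = 1600 × 500 = 800000 N = 800 kN.
From C = T: a = T/(0.85 f'_c b) = 800000/(0.85 × 39.6 × 240) = 99.03 mm.
M_n = T(d − a/2) = 800 kN × (910 − 49.515) mm = 688.39 kN·m.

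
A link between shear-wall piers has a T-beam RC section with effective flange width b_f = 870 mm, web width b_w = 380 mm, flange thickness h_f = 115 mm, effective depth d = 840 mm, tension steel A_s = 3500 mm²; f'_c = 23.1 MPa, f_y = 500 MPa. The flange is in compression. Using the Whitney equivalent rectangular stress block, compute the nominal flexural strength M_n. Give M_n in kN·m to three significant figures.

Tension: T = A_s f_y = 3500 × 500 = 1750000 N.
Try a within the flange: a = T/(0.85 f'_c b_f) = 1750000/(0.85 × 23.1 × 870) = 102.44 mm.
Since a = 102.44 ≤ h_f = 115 mm, the stress block lies entirely in the flange; analyse as a rectangular beam of width b_f.
M_n = T(d − a/2) = 1750000 × (840 − 51.22) = 1380.37 × 10⁶ N·mm.
M_n = 1380.37 kN·m.

M_n ≈ 1380 kN·m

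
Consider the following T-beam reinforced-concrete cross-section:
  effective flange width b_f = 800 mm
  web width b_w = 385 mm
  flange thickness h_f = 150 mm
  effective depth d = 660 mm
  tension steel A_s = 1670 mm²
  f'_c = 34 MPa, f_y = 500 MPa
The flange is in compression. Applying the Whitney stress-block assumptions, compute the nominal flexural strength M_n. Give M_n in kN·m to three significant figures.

M_n ≈ 536 kN·m

Tension: T = A_s f_y = 1670 × 500 = 835000 N.
Try a within the flange: a = T/(0.85 f'_c b_f) = 835000/(0.85 × 34 × 800) = 36.12 mm.
Since a = 36.12 ≤ h_f = 150 mm, the stress block lies entirely in the flange; analyse as a rectangular beam of width b_f.
M_n = T(d − a/2) = 835000 × (660 − 18.06) = 536.02 × 10⁶ N·mm.
M_n = 536.02 kN·m.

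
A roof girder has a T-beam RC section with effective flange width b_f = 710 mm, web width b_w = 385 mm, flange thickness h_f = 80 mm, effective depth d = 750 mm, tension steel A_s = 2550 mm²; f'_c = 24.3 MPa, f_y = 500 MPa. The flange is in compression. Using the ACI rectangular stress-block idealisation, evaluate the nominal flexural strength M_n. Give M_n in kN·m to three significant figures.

Tension: T = A_s f_y = 2550 × 500 = 1275000 N.
Try a within the flange: a = T/(0.85 f'_c b_f) = 1275000/(0.85 × 24.3 × 710) = 86.94 mm.
a = 86.94 > h_f = 80 mm: the block extends into the web. Split into flange-overhang and web parts.
C_f = 0.85 f'_c (b_f − b_w) h_f = 0.85 × 24.3 × (710 − 385) × 80 = 537030 N.
Remaining web compression depth: a_w = (T − C_f)/(0.85 f'_c b_w) = (1275000 − 537030)/(0.85 × 24.3 × 385) = 92.80 mm.
M_n = C_f(d − h_f/2) + (T − C_f)(d − a_w/2) = 537030 × (750 − 40) + 737970 × (750 − 46.4) = 381.29 + 519.24 = 900.53 × 10⁶ N·mm.
M_n = 900.53 kN·m.

M_n ≈ 901 kN·m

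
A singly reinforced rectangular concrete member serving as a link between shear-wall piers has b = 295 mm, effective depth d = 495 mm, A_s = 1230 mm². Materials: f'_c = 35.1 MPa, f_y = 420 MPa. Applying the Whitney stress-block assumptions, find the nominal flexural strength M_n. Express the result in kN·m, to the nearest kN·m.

M_n ≈ 241 kN·m

T = A_s f_y = 1230 × 420 = 516600 N = 516.6 kN.
From C = T: a = T/(0.85 f'_c b) = 516600/(0.85 × 35.1 × 295) = 58.70 mm.
M_n = T(d − a/2) = 516.6 kN × (495 − 29.35) mm = 240.55 kN·m.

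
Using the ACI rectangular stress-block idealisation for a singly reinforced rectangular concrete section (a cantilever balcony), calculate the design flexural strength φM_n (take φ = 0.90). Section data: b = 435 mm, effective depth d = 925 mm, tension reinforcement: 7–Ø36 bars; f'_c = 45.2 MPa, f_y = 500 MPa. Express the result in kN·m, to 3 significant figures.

φM_n ≈ 2620 kN·m

A_s = 7 × 1018 = 7126 mm².
T = A_s f_y = 7126 × 500 = 3563000 N = 3563 kN.
From C = T: a = T/(0.85 f'_c b) = 3563000/(0.85 × 45.2 × 435) = 213.19 mm.
M_n = T(d − a/2) = 3563 kN × (925 − 106.595) mm = 2915.98 kN·m.
φM_n = 0.90 × 2915.98 = 2624.38 kN·m.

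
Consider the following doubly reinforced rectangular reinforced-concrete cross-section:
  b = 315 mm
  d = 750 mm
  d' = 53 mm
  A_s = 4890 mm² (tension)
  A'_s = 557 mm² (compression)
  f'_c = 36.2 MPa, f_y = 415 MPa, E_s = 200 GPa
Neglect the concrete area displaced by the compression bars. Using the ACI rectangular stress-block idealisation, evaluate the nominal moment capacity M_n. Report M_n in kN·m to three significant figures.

M_n ≈ 1340 kN·m

Assume both tension and compression steel yield.
Net tension couple steel: A_s − A'_s = 4333 mm².
a = (A_s − A'_s) f_y / (0.85 f'_c b) = 1798195/(0.85 × 36.2 × 315) = 185.52 mm.
c = a/β₁ = 185.52/0.791 = 234.54 mm; ε'_s = 0.003(c − d')/c = 0.0023 ≥ f_y/E_s = 0.0021, so compression steel does yield.
M_n = (A_s − A'_s) f_y (d − a/2) + A'_s f_y (d − d') = [1798195 × (750 − 92.76) + 231155 × (750 − 53)] × 10⁻⁶ = 1181.85 + 161.12 = 1342.97 kN·m.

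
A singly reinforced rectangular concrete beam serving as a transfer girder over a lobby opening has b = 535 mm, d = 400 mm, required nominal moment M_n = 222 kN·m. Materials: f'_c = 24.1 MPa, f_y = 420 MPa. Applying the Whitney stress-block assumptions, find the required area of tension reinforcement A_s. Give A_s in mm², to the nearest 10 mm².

A_s ≈ 1420 mm²

With M_n = 0.85 f'_c a b (d − a/2), solve the quadratic for a:
a = d − √(d² − 2M_n/(0.85 f'_c b)) = 400 − √(400² − 2 × 222×10⁶/(0.85 × 24.1 × 535)) = 54.33 mm.
A_s = 0.85 f'_c a b / f_y = 0.85 × 24.1 × 54.33 × 535 / 420 = 1417.7 mm².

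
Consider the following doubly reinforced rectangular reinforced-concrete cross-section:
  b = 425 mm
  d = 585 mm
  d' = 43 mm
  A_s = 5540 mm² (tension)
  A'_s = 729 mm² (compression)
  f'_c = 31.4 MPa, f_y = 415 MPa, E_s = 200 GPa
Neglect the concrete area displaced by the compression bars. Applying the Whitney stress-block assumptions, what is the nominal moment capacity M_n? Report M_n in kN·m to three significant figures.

M_n ≈ 1160 kN·m

Assume both tension and compression steel yield.
Net tension couple steel: A_s − A'_s = 4811 mm².
a = (A_s − A'_s) f_y / (0.85 f'_c b) = 1996565/(0.85 × 31.4 × 425) = 176.01 mm.
c = a/β₁ = 176.01/0.826 = 213.09 mm; ε'_s = 0.003(c − d')/c = 0.0024 ≥ f_y/E_s = 0.0021, so compression steel does yield.
M_n = (A_s − A'_s) f_y (d − a/2) + A'_s f_y (d − d') = [1996565 × (585 − 88.005) + 302535 × (585 − 43)] × 10⁻⁶ = 992.28 + 163.97 = 1156.25 kN·m.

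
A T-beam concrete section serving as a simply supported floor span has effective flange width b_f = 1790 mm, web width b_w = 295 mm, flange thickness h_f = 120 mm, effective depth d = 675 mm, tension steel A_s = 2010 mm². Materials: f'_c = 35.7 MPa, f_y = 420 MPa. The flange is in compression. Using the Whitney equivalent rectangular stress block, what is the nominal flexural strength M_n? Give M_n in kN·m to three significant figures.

Tension: T = A_s f_y = 2010 × 420 = 844200 N.
Try a within the flange: a = T/(0.85 f'_c b_f) = 844200/(0.85 × 35.7 × 1790) = 15.54 mm.
Since a = 15.54 ≤ h_f = 120 mm, the stress block lies entirely in the flange; analyse as a rectangular beam of width b_f.
M_n = T(d − a/2) = 844200 × (675 − 7.77) = 563.28 × 10⁶ N·mm.
M_n = 563.28 kN·m.

M_n ≈ 563 kN·m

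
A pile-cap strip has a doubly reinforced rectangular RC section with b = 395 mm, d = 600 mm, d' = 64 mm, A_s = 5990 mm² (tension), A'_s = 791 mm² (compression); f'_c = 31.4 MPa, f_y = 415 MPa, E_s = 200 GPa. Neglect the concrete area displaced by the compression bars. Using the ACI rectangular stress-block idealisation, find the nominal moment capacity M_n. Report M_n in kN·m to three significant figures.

M_n ≈ 1250 kN·m

Assume both tension and compression steel yield.
Net tension couple steel: A_s − A'_s = 5199 mm².
a = (A_s − A'_s) f_y / (0.85 f'_c b) = 2157585/(0.85 × 31.4 × 395) = 204.65 mm.
c = a/β₁ = 204.65/0.826 = 247.76 mm; ε'_s = 0.003(c − d')/c = 0.0022 ≥ f_y/E_s = 0.0021, so compression steel does yield.
M_n = (A_s − A'_s) f_y (d − a/2) + A'_s f_y (d − d') = [2157585 × (600 − 102.325) + 328265 × (600 − 64)] × 10⁻⁶ = 1073.78 + 175.95 = 1249.73 kN·m.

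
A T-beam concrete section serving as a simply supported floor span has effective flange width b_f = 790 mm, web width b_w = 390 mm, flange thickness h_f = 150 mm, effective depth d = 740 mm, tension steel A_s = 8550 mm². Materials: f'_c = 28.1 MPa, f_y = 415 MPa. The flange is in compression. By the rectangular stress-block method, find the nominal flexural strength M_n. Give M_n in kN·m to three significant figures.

Tension: T = A_s f_y = 8550 × 415 = 3548250 N.
Try a within the flange: a = T/(0.85 f'_c b_f) = 3548250/(0.85 × 28.1 × 790) = 188.05 mm.
a = 188.05 > h_f = 150 mm: the block extends into the web. Split into flange-overhang and web parts.
C_f = 0.85 f'_c (b_f − b_w) h_f = 0.85 × 28.1 × (790 − 390) × 150 = 1433100 N.
Remaining web compression depth: a_w = (T − C_f)/(0.85 f'_c b_w) = (3548250 − 1433100)/(0.85 × 28.1 × 390) = 227.07 mm.
M_n = C_f(d − h_f/2) + (T − C_f)(d − a_w/2) = 1433100 × (740 − 75) + 2115150 × (740 − 113.535) = 953.01 + 1325.07 = 2278.08 × 10⁶ N·mm.
M_n = 2278.08 kN·m.

M_n ≈ 2280 kN·m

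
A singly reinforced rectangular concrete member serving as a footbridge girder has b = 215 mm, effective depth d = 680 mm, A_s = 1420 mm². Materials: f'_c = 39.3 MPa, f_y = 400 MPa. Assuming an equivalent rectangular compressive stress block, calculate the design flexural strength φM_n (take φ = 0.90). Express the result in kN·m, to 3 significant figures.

T = A_s f_y = 1420 × 400 = 568000 N = 568 kN.
From C = T: a = T/(0.85 f'_c b) = 568000/(0.85 × 39.3 × 215) = 79.09 mm.
M_n = T(d − a/2) = 568 kN × (680 − 39.545) mm = 363.78 kN·m.
φM_n = 0.90 × 363.78 = 327.40 kN·m.

φM_n ≈ 327 kN·m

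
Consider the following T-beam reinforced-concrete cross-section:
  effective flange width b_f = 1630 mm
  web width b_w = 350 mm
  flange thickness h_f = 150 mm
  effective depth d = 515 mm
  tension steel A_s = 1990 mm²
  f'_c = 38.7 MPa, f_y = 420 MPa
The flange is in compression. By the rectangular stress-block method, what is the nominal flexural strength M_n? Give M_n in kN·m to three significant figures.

Tension: T = A_s f_y = 1990 × 420 = 835800 N.
Try a within the flange: a = T/(0.85 f'_c b_f) = 835800/(0.85 × 38.7 × 1630) = 15.59 mm.
Since a = 15.59 ≤ h_f = 150 mm, the stress block lies entirely in the flange; analyse as a rectangular beam of width b_f.
M_n = T(d − a/2) = 835800 × (515 − 7.795) = 423.92 × 10⁶ N·mm.
M_n = 423.92 kN·m.

M_n ≈ 424 kN·m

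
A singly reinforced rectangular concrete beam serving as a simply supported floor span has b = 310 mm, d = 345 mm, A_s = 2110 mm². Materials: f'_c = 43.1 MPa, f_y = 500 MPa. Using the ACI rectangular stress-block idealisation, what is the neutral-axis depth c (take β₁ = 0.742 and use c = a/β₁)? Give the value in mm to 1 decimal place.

c ≈ 125.2 mm

T = A_s f_y = 2110 × 500 = 1055000 N = 1055 kN.
Setting C = 0.85 f'_c a b equal to T: a = 1055000/(0.85 × 43.1 × 310) = 92.895 mm.
With β₁ = 0.742, c = a/β₁ = 92.895/0.742 = 125.2 mm.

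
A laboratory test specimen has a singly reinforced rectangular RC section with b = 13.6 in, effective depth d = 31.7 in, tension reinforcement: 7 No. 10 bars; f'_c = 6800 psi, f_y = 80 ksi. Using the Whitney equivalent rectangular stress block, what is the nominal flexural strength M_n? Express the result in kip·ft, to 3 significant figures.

A_s = 7 × 1.27 = 8.89 in².
T = A_s f_y = 8.89 × 80 = 711.2 kips.
a = T/(0.85 f'_c b) = 711.2/(0.85 × 6.8 × 13.6) = 9.047 in.
M_n = T(d − a/2) = 711.2 × (31.7 − 4.5235) = 19327.9 kip·in = 19327.9/12 = 1610.66 kip·ft.

M_n ≈ 1610 kip·ft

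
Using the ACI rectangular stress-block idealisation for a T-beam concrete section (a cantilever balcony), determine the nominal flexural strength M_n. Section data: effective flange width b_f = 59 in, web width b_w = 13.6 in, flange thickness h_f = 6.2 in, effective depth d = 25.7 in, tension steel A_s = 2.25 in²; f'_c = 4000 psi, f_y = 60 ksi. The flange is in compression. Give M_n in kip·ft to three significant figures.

M_n ≈ 285 kip·ft

Tension: T = A_s f_y = 2.25 × 60 = 135 kips.
Try a within the flange: a = T/(0.85 f'_c b_f) = 135/(0.85 × 4 × 59) = 0.673 in.
Since a = 0.673 ≤ h_f = 6.2 in, the stress block lies entirely in the flange; analyse as a rectangular beam of width b_f.
M_n = T(d − a/2) = 135 × (25.7 − 0.3365) = 3424.1 kip·in.
M_n = 3424.1/12 = 285.34 kip·ft.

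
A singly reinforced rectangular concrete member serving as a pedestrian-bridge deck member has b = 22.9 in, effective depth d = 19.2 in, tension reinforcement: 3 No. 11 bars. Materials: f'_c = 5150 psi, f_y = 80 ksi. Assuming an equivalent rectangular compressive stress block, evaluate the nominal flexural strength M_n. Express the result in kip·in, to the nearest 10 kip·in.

M_n ≈ 6490 kip·in

A_s = 3 × 1.56 = 4.68 in².
T = A_s f_y = 4.68 × 80 = 374.4 kips.
a = T/(0.85 f'_c b) = 374.4/(0.85 × 5.15 × 22.9) = 3.735 in.
M_n = T(d − a/2) = 374.4 × (19.2 − 1.8675) = 6489.3 kip·in.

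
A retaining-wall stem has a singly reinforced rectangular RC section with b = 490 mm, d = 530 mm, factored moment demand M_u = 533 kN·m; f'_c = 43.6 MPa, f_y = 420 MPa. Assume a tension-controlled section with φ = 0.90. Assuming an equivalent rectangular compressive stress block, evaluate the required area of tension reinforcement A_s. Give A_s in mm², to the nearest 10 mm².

M_n = M_u/φ = 533/0.90 = 592.222 kN·m.
With M_n = 0.85 f'_c a b (d − a/2), solve the quadratic for a:
a = d − √(d² − 2M_n/(0.85 f'_c b)) = 530 − √(530² − 2 × 592.222×10⁶/(0.85 × 43.6 × 490)) = 65.59 mm.
A_s = 0.85 f'_c a b / f_y = 0.85 × 43.6 × 65.59 × 490 / 420 = 2835.9 mm².

A_s ≈ 2840 mm²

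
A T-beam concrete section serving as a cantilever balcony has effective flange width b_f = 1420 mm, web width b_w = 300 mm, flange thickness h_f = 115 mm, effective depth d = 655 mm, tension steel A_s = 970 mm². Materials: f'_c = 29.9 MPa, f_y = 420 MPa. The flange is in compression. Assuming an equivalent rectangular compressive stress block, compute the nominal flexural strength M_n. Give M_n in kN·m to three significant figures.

M_n ≈ 265 kN·m

Tension: T = A_s f_y = 970 × 420 = 407400 N.
Try a within the flange: a = T/(0.85 f'_c b_f) = 407400/(0.85 × 29.9 × 1420) = 11.29 mm.
Since a = 11.29 ≤ h_f = 115 mm, the stress block lies entirely in the flange; analyse as a rectangular beam of width b_f.
M_n = T(d − a/2) = 407400 × (655 − 5.645) = 264.55 × 10⁶ N·mm.
M_n = 264.55 kN·m.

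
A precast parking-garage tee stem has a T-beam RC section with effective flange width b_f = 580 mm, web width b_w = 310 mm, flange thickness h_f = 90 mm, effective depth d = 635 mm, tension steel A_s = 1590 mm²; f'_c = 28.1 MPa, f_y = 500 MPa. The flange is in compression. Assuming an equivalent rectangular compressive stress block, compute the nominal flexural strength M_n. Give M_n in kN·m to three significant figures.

Tension: T = A_s f_y = 1590 × 500 = 795000 N.
Try a within the flange: a = T/(0.85 f'_c b_f) = 795000/(0.85 × 28.1 × 580) = 57.39 mm.
Since a = 57.39 ≤ h_f = 90 mm, the stress block lies entirely in the flange; analyse as a rectangular beam of width b_f.
M_n = T(d − a/2) = 795000 × (635 − 28.695) = 482.01 × 10⁶ N·mm.
M_n = 482.01 kN·m.

M_n ≈ 482 kN·m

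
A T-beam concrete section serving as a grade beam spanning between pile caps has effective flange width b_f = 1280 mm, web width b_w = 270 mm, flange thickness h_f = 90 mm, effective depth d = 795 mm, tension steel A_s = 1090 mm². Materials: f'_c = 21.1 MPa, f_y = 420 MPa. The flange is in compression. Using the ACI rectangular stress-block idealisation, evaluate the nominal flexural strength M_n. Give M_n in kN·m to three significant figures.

Tension: T = A_s f_y = 1090 × 420 = 457800 N.
Try a within the flange: a = T/(0.85 f'_c b_f) = 457800/(0.85 × 21.1 × 1280) = 19.94 mm.
Since a = 19.94 ≤ h_f = 90 mm, the stress block lies entirely in the flange; analyse as a rectangular beam of width b_f.
M_n = T(d − a/2) = 457800 × (795 − 9.97) = 359.39 × 10⁶ N·mm.
M_n = 359.39 kN·m.

M_n ≈ 359 kN·m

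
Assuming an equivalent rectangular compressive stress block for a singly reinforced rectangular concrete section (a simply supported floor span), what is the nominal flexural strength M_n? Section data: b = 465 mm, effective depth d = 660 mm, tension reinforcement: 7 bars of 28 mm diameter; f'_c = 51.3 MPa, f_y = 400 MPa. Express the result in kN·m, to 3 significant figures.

A_s = 7 × 616 = 4312 mm².
T = A_s f_y = 4312 × 400 = 1724800 N = 1724.8 kN.
From C = T: a = T/(0.85 f'_c b) = 1724800/(0.85 × 51.3 × 465) = 85.06 mm.
M_n = T(d − a/2) = 1724.8 kN × (660 − 42.53) mm = 1065.01 kN·m.

M_n ≈ 1070 kN·m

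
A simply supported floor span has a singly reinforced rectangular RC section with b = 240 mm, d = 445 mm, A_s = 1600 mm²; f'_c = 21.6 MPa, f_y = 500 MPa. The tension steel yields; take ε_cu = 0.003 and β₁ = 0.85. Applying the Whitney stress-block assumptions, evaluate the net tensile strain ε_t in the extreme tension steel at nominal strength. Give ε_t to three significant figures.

a = A_s f_y/(0.85 f'_c b) = 181.55 mm.
β₁ = 0.85, so c = a/β₁ = 181.55/0.85 = 213.59 mm.
From the linear strain diagram with ε_cu = 0.003: ε_t = 0.003 (d − c)/c = 0.003 × (445 − 213.59)/213.59 = 0.00325.
ε_t < 0.004 — the section is over-reinforced for flexure under ACI limits.

ε_t ≈ 0.00325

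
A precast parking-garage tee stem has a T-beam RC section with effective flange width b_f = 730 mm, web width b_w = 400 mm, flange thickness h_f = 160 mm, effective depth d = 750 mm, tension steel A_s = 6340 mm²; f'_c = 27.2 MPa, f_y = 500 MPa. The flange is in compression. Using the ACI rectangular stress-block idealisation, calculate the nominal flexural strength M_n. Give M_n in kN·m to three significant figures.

M_n ≈ 2070 kN·m

Tension: T = A_s f_y = 6340 × 500 = 3170000 N.
Try a within the flange: a = T/(0.85 f'_c b_f) = 3170000/(0.85 × 27.2 × 730) = 187.82 mm.
a = 187.82 > h_f = 160 mm: the block extends into the web. Split into flange-overhang and web parts.
C_f = 0.85 f'_c (b_f − b_w) h_f = 0.85 × 27.2 × (730 − 400) × 160 = 1220736 N.
Remaining web compression depth: a_w = (T − C_f)/(0.85 f'_c b_w) = (3170000 − 1220736)/(0.85 × 27.2 × 400) = 210.78 mm.
M_n = C_f(d − h_f/2) + (T − C_f)(d − a_w/2) = 1220736 × (750 − 80) + 1949264 × (750 − 105.39) = 817.89 + 1256.52 = 2074.41 × 10⁶ N·mm.
M_n = 2074.41 kN·m.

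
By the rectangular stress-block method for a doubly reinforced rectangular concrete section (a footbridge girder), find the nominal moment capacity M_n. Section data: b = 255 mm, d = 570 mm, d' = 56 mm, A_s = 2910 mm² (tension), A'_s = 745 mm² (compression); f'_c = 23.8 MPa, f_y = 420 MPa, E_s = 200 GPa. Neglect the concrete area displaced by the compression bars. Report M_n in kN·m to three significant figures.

M_n ≈ 599 kN·m

Assume both tension and compression steel yield.
Net tension couple steel: A_s − A'_s = 2165 mm².
a = (A_s − A'_s) f_y / (0.85 f'_c b) = 909300/(0.85 × 23.8 × 255) = 176.27 mm.
c = a/β₁ = 176.27/0.85 = 207.38 mm; ε'_s = 0.003(c − d')/c = 0.0022 ≥ f_y/E_s = 0.0021, so compression steel does yield.
M_n = (A_s − A'_s) f_y (d − a/2) + A'_s f_y (d − d') = [909300 × (570 − 88.135) + 312900 × (570 − 56)] × 10⁻⁶ = 438.16 + 160.83 = 598.99 kN·m.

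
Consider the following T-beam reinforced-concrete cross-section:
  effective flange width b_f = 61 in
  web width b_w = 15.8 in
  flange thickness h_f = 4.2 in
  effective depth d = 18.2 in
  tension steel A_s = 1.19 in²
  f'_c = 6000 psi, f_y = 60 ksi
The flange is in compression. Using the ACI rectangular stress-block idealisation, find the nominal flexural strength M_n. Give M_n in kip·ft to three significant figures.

Tension: T = A_s f_y = 1.19 × 60 = 71.4 kips.
Try a within the flange: a = T/(0.85 f'_c b_f) = 71.4/(0.85 × 6 × 61) = 0.230 in.
Since a = 0.230 ≤ h_f = 4.2 in, the stress block lies entirely in the flange; analyse as a rectangular beam of width b_f.
M_n = T(d − a/2) = 71.4 × (18.2 − 0.115) = 1291.3 kip·in.
M_n = 1291.3/12 = 107.61 kip·ft.

M_n ≈ 108 kip·ft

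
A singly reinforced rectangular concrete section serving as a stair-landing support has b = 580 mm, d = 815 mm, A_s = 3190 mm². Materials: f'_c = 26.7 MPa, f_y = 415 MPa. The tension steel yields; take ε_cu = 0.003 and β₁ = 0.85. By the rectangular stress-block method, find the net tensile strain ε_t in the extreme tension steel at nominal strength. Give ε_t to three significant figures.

ε_t ≈ 0.0177

a = A_s f_y/(0.85 f'_c b) = 100.57 mm.
β₁ = 0.85, so c = a/β₁ = 100.57/0.85 = 118.32 mm.
From the linear strain diagram with ε_cu = 0.003: ε_t = 0.003 (d − c)/c = 0.003 × (815 − 118.32)/118.32 = 0.0177.
Since ε_t ≥ 0.005, the section is tension-controlled.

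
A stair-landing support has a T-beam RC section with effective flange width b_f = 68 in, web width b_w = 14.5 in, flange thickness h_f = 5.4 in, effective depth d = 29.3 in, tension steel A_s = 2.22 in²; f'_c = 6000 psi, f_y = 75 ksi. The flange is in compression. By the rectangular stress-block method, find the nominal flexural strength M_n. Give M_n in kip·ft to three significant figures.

Tension: T = A_s f_y = 2.22 × 75 = 166.5 kips.
Try a within the flange: a = T/(0.85 f'_c b_f) = 166.5/(0.85 × 6 × 68) = 0.480 in.
Since a = 0.480 ≤ h_f = 5.4 in, the stress block lies entirely in the flange; analyse as a rectangular beam of width b_f.
M_n = T(d − a/2) = 166.5 × (29.3 − 0.24) = 4838.5 kip·in.
M_n = 4838.5/12 = 403.21 kip·ft.

M_n ≈ 403 kip·ft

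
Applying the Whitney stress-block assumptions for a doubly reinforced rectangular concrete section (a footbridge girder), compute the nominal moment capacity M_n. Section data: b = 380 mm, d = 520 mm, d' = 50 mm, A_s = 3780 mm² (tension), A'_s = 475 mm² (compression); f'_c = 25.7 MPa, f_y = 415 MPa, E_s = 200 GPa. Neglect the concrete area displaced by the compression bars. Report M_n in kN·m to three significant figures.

Assume both tension and compression steel yield.
Net tension couple steel: A_s − A'_s = 3305 mm².
a = (A_s − A'_s) f_y / (0.85 f'_c b) = 1371575/(0.85 × 25.7 × 380) = 165.23 mm.
c = a/β₁ = 165.23/0.85 = 194.39 mm; ε'_s = 0.003(c − d')/c = 0.0022 ≥ f_y/E_s = 0.0021, so compression steel does yield.
M_n = (A_s − A'_s) f_y (d − a/2) + A'_s f_y (d − d') = [1371575 × (520 − 82.615) + 197125 × (520 − 50)] × 10⁻⁶ = 599.91 + 92.65 = 692.56 kN·m.

M_n ≈ 693 kN·m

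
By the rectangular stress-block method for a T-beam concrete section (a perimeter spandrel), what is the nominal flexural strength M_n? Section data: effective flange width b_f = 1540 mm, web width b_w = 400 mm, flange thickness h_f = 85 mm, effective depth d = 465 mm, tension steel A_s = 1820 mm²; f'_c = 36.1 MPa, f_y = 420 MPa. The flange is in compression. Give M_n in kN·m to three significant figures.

M_n ≈ 349 kN·m

Tension: T = A_s f_y = 1820 × 420 = 764400 N.
Try a within the flange: a = T/(0.85 f'_c b_f) = 764400/(0.85 × 36.1 × 1540) = 16.18 mm.
Since a = 16.18 ≤ h_f = 85 mm, the stress block lies entirely in the flange; analyse as a rectangular beam of width b_f.
M_n = T(d − a/2) = 764400 × (465 − 8.09) = 349.26 × 10⁶ N·mm.
M_n = 349.26 kN·m.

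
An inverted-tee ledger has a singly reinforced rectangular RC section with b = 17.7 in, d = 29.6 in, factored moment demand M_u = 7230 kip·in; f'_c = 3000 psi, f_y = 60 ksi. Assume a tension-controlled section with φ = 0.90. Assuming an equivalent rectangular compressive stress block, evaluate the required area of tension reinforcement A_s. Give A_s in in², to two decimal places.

A_s ≈ 5.11 in²

M_n = M_u/φ = 7230/0.90 = 8033.33 kip·in.
From M_n = 0.85 f'_c a b (d − a/2):
a = d − √(d² − 2M_n/(0.85 f'_c b)) = 29.6 − √(29.6² − 2 × 8033.33/(0.85 × 3 × 17.7)) = 6.792 in.
A_s = 0.85 f'_c a b / f_y = 0.85 × 3 × 6.792 × 17.7 / 60 = 5.109 in².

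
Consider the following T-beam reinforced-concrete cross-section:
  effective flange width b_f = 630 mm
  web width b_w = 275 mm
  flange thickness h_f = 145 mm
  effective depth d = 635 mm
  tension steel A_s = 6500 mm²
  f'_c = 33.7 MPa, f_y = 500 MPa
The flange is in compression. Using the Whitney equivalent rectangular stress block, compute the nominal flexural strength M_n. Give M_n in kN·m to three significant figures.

M_n ≈ 1760 kN·m

Tension: T = A_s f_y = 6500 × 500 = 3250000 N.
Try a within the flange: a = T/(0.85 f'_c b_f) = 3250000/(0.85 × 33.7 × 630) = 180.09 mm.
a = 180.09 > h_f = 145 mm: the block extends into the web. Split into flange-overhang and web parts.
C_f = 0.85 f'_c (b_f − b_w) h_f = 0.85 × 33.7 × (630 − 275) × 145 = 1474501 N.
Remaining web compression depth: a_w = (T − C_f)/(0.85 f'_c b_w) = (3250000 − 1474501)/(0.85 × 33.7 × 275) = 225.39 mm.
M_n = C_f(d − h_f/2) + (T − C_f)(d − a_w/2) = 1474501 × (635 − 72.5) + 1775499 × (635 − 112.695) = 829.41 + 927.35 = 1756.76 × 10⁶ N·mm.
M_n = 1756.76 kN·m.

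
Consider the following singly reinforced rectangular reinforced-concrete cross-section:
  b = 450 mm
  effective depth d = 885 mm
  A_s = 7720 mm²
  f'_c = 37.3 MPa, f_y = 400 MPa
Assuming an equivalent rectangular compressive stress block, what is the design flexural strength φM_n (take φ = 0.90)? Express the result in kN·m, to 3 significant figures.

φM_n ≈ 2160 kN·m

T = A_s f_y = 7720 × 400 = 3088000 N = 3088 kN.
From C = T: a = T/(0.85 f'_c b) = 3088000/(0.85 × 37.3 × 450) = 216.44 mm.
M_n = T(d − a/2) = 3088 kN × (885 − 108.22) mm = 2398.70 kN·m.
φM_n = 0.90 × 2398.70 = 2158.83 kN·m.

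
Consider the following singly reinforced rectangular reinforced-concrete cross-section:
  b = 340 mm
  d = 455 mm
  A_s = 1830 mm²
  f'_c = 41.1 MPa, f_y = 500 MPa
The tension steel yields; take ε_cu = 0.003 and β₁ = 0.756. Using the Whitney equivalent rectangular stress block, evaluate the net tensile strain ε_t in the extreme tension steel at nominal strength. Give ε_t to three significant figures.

ε_t ≈ 0.0104

a = A_s f_y/(0.85 f'_c b) = 77.03 mm.
β₁ = 0.756, so c = a/β₁ = 77.03/0.756 = 101.89 mm.
From the linear strain diagram with ε_cu = 0.003: ε_t = 0.003 (d − c)/c = 0.003 × (455 − 101.89)/101.89 = 0.0104.
Since ε_t ≥ 0.005, the section is tension-controlled.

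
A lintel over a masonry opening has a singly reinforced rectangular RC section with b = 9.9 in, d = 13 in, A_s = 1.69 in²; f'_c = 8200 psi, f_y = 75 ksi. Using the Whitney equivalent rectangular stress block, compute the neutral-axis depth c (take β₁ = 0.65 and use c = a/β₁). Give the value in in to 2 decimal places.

T = A_s f_y = 1.69 × 75 = 126.75 kips.
a = T/(0.85 f'_c b) = 126.75/(0.85 × 8.2 × 9.9) = 1.8369 in.
With β₁ = 0.65, c = a/β₁ = 1.8369/0.65 = 2.83 in.

c ≈ 2.83 in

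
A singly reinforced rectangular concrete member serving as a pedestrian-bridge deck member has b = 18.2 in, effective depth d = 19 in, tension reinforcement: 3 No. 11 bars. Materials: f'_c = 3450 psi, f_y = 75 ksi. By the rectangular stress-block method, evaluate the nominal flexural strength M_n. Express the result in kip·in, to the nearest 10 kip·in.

A_s = 3 × 1.56 = 4.68 in².
T = A_s f_y = 4.68 × 75 = 351 kips.
a = T/(0.85 f'_c b) = 351/(0.85 × 3.45 × 18.2) = 6.577 in.
M_n = T(d − a/2) = 351 × (19 − 3.2885) = 5514.7 kip·in.

M_n ≈ 5510 kip·in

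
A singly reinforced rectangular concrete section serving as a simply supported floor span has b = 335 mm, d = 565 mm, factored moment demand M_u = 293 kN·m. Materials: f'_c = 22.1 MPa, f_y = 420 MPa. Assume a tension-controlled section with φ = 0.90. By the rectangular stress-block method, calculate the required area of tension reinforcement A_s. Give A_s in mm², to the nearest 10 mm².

A_s ≈ 1510 mm²

M_n = M_u/φ = 293/0.90 = 325.556 kN·m.
With M_n = 0.85 f'_c a b (d − a/2), solve the quadratic for a:
a = d − √(d² − 2M_n/(0.85 f'_c b)) = 565 − √(565² − 2 × 325.556×10⁶/(0.85 × 22.1 × 335)) = 100.50 mm.
A_s = 0.85 f'_c a b / f_y = 0.85 × 22.1 × 100.50 × 335 / 420 = 1505.8 mm².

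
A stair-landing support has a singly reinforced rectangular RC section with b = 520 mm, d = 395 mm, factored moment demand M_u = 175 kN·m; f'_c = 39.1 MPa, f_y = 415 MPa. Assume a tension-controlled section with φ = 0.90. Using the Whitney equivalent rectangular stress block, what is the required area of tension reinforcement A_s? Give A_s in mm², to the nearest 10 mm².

A_s ≈ 1230 mm²

M_n = M_u/φ = 175/0.90 = 194.444 kN·m.
With M_n = 0.85 f'_c a b (d − a/2), solve the quadratic for a:
a = d − √(d² − 2M_n/(0.85 f'_c b)) = 395 − √(395² − 2 × 194.444×10⁶/(0.85 × 39.1 × 520)) = 29.59 mm.
A_s = 0.85 f'_c a b / f_y = 0.85 × 39.1 × 29.59 × 520 / 415 = 1232.2 mm².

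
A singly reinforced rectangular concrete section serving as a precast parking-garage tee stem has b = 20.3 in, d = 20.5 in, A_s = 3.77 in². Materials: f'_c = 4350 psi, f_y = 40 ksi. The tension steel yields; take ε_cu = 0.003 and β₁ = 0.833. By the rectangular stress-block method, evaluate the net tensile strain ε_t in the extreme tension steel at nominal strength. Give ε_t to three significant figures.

a = A_s f_y/(0.85 f'_c b) = 2.009 in.
β₁ = 0.833, so c = a/β₁ = 2.009/0.833 = 2.412 in.
From the linear strain diagram with ε_cu = 0.003: ε_t = 0.003 (d − c)/c = 0.003 × (20.5 − 2.412)/2.412 = 0.0225.
Since ε_t ≥ 0.005, the section is tension-controlled.

ε_t ≈ 0.0225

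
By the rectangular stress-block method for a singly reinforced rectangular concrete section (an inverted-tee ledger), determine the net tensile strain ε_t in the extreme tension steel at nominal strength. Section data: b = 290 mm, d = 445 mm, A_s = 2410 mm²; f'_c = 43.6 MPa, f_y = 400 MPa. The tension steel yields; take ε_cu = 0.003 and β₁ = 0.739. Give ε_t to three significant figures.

a = A_s f_y/(0.85 f'_c b) = 89.70 mm.
β₁ = 0.739, so c = a/β₁ = 89.70/0.739 = 121.38 mm.
From the linear strain diagram with ε_cu = 0.003: ε_t = 0.003 (d − c)/c = 0.003 × (445 − 121.38)/121.38 = 0.00800.
Since ε_t ≥ 0.005, the section is tension-controlled.

ε_t ≈ 0.00800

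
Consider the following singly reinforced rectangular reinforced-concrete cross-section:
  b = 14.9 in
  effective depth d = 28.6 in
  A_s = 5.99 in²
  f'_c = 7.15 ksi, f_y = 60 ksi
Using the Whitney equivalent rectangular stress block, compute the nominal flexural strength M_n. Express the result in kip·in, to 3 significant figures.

M_n ≈ 9570 kip·in

T = A_s f_y = 5.99 × 60 = 359.4 kips.
a = T/(0.85 f'_c b) = 359.4/(0.85 × 7.15 × 14.9) = 3.969 in.
M_n = T(d − a/2) = 359.4 × (28.6 − 1.9845) = 9565.6 kip·in.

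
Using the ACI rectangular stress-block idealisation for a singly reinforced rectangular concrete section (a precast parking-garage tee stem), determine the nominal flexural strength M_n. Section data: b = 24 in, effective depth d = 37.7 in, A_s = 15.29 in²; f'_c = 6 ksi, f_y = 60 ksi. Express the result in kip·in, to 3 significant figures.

T = A_s f_y = 15.29 × 60 = 917.4 kips.
a = T/(0.85 f'_c b) = 917.4/(0.85 × 6 × 24) = 7.495 in.
M_n = T(d − a/2) = 917.4 × (37.7 − 3.7475) = 31148.0 kip·in.

M_n ≈ 31100 kip·in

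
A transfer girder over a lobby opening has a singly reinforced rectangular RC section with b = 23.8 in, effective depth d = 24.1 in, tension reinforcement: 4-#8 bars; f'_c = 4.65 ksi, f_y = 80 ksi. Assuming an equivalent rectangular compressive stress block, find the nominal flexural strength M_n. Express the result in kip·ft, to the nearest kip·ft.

A_s = 4 × 0.79 = 3.16 in².
T = A_s f_y = 3.16 × 80 = 252.8 kips.
a = T/(0.85 f'_c b) = 252.8/(0.85 × 4.65 × 23.8) = 2.687 in.
M_n = T(d − a/2) = 252.8 × (24.1 − 1.3435) = 5752.8 kip·in = 5752.8/12 = 479.40 kip·ft.

M_n ≈ 479 kip·ft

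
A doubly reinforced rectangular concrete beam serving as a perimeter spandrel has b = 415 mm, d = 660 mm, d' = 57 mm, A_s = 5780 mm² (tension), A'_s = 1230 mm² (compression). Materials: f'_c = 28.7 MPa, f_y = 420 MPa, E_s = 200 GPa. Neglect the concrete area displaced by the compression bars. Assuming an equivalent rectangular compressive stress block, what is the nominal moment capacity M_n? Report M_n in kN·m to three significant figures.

M_n ≈ 1390 kN·m

Assume both tension and compression steel yield.
Net tension couple steel: A_s − A'_s = 4550 mm².
a = (A_s − A'_s) f_y / (0.85 f'_c b) = 1911000/(0.85 × 28.7 × 415) = 188.76 mm.
c = a/β₁ = 188.76/0.845 = 223.38 mm; ε'_s = 0.003(c − d')/c = 0.0022 ≥ f_y/E_s = 0.0021, so compression steel does yield.
M_n = (A_s − A'_s) f_y (d − a/2) + A'_s f_y (d − d') = [1911000 × (660 − 94.38) + 516600 × (660 − 57)] × 10⁻⁶ = 1080.90 + 311.51 = 1392.41 kN·m.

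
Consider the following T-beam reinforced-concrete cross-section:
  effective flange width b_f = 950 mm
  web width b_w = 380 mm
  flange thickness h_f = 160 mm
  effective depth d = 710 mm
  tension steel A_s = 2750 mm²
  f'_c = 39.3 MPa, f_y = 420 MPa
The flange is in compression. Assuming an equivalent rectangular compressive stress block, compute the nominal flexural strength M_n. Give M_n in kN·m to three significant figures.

M_n ≈ 799 kN·m

Tension: T = A_s f_y = 2750 × 420 = 1155000 N.
Try a within the flange: a = T/(0.85 f'_c b_f) = 1155000/(0.85 × 39.3 × 950) = 36.40 mm.
Since a = 36.40 ≤ h_f = 160 mm, the stress block lies entirely in the flange; analyse as a rectangular beam of width b_f.
M_n = T(d − a/2) = 1155000 × (710 − 18.2) = 799.03 × 10⁶ N·mm.
M_n = 799.03 kN·m.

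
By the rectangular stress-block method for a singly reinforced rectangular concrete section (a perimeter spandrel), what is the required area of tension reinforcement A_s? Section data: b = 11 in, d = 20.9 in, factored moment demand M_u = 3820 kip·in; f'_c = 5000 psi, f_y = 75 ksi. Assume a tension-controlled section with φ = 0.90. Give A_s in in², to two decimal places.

M_n = M_u/φ = 3820/0.90 = 4244.44 kip·in.
From M_n = 0.85 f'_c a b (d − a/2):
a = d − √(d² − 2M_n/(0.85 f'_c b)) = 20.9 − √(20.9² − 2 × 4244.44/(0.85 × 5 × 11)) = 4.924 in.
A_s = 0.85 f'_c a b / f_y = 0.85 × 5 × 4.924 × 11 / 75 = 3.069 in².

A_s ≈ 3.07 in²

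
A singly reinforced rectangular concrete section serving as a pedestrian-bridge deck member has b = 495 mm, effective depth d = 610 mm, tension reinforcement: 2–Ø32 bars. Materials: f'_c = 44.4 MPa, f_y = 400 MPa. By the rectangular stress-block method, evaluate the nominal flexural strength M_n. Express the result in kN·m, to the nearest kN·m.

M_n ≈ 381 kN·m

A_s = 2 × 804 = 1608 mm².
T = A_s f_y = 1608 × 400 = 643200 N = 643.2 kN.
From C = T: a = T/(0.85 f'_c b) = 643200/(0.85 × 44.4 × 495) = 34.43 mm.
M_n = T(d − a/2) = 643.2 kN × (610 − 17.215) mm = 381.28 kN·m.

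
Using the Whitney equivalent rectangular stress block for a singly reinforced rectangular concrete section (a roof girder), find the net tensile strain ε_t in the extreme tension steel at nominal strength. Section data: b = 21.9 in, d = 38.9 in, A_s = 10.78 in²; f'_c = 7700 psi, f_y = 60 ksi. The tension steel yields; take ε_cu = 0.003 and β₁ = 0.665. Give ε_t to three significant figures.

ε_t ≈ 0.0142

a = A_s f_y/(0.85 f'_c b) = 4.512 in.
β₁ = 0.665, so c = a/β₁ = 4.512/0.665 = 6.785 in.
From the linear strain diagram with ε_cu = 0.003: ε_t = 0.003 (d − c)/c = 0.003 × (38.9 − 6.785)/6.785 = 0.0142.
Since ε_t ≥ 0.005, the section is tension-controlled.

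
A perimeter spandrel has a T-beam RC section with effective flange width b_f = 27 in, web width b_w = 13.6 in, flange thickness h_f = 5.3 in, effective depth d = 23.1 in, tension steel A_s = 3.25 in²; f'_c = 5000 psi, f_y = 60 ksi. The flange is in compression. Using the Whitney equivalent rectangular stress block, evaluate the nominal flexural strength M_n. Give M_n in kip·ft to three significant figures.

M_n ≈ 362 kip·ft

Tension: T = A_s f_y = 3.25 × 60 = 195 kips.
Try a within the flange: a = T/(0.85 f'_c b_f) = 195/(0.85 × 5 × 27) = 1.699 in.
Since a = 1.699 ≤ h_f = 5.3 in, the stress block lies entirely in the flange; analyse as a rectangular beam of width b_f.
M_n = T(d − a/2) = 195 × (23.1 − 0.8495) = 4338.8 kip·in.
M_n = 4338.8/12 = 361.57 kip·ft.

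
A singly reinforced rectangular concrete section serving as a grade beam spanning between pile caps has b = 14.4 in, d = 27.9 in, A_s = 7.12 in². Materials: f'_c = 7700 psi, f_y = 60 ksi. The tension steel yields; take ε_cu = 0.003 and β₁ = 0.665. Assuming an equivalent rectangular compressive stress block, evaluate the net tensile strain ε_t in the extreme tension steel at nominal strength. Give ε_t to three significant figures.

ε_t ≈ 0.00928

a = A_s f_y/(0.85 f'_c b) = 4.533 in.
β₁ = 0.665, so c = a/β₁ = 4.533/0.665 = 6.817 in.
From the linear strain diagram with ε_cu = 0.003: ε_t = 0.003 (d − c)/c = 0.003 × (27.9 − 6.817)/6.817 = 0.00928.
Since ε_t ≥ 0.005, the section is tension-controlled.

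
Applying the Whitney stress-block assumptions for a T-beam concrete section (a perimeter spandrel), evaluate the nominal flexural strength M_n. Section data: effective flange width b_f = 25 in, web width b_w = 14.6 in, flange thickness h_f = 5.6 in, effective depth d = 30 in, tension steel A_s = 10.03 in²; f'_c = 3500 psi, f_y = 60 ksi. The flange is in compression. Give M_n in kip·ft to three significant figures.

M_n ≈ 1290 kip·ft

Tension: T = A_s f_y = 10.03 × 60 = 601.8 kips.
Try a within the flange: a = T/(0.85 f'_c b_f) = 601.8/(0.85 × 3.5 × 25) = 8.091 in.
a = 8.091 > h_f = 5.6 in: the block extends into the web. Split into flange-overhang and web parts.
C_f = 0.85 f'_c (b_f − b_w) h_f = 0.85 × 3.5 × (25 − 14.6) × 5.6 = 173.3 kips.
Remaining web compression depth: a_w = (T − C_f)/(0.85 f'_c b_w) = (601.8 − 173.3)/(0.85 × 3.5 × 14.6) = 9.865 in.
M_n = C_f(d − h_f/2) + (T − C_f)(d − a_w/2) = 173.3 × (30 − 2.8) + 428.5 × (30 − 4.9325) = 4713.8 + 10741.4 = 15455.2 kip·in.
M_n = 15455.2/12 = 1287.93 kip·ft.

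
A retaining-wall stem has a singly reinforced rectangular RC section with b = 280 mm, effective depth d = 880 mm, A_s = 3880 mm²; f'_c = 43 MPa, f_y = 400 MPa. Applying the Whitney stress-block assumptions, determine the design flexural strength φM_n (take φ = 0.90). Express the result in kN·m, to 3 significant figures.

T = A_s f_y = 3880 × 400 = 1552000 N = 1552 kN.
From C = T: a = T/(0.85 f'_c b) = 1552000/(0.85 × 43 × 280) = 151.65 mm.
M_n = T(d − a/2) = 1552 kN × (880 − 75.825) mm = 1248.08 kN·m.
φM_n = 0.90 × 1248.08 = 1123.27 kN·m.

φM_n ≈ 1120 kN·m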